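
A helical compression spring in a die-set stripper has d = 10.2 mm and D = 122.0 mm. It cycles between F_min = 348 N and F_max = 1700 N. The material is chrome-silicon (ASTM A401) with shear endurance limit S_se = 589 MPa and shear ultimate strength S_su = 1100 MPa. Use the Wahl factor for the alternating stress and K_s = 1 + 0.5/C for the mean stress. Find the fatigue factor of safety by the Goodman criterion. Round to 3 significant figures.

1.51

C = D/d = 122.0/10.2 = 11.9608; K_W = (4C−1)/(4C−4)+0.615/C = 1.1198; K_s = 1+0.5/C = 1.0418
F_a = (F_max−F_min)/2 = 676 N; F_m = (F_max+F_min)/2 = 1024 N
τ_a = K_W·8F_aD/(πd³) = 1.1198 × 197.9 = 221.62 MPa
τ_m = K_s·8F_mD/(πd³) = 1.0418 × 299.78 = 312.31 MPa
Goodman: 1/n_f = τ_a/S_se + τ_m/S_su = 221.62/589 + 312.31/1100 = 0.37626 + 0.28392 = 0.66018
n_f = 1/0.66018 = 1.515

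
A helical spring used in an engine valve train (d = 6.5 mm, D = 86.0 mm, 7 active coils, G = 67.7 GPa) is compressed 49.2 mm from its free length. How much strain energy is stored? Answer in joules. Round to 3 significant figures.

k = Gd⁴/(8D³N_a) = (67.7×10³)(6.5⁴)/(8·86.0³·7) = 3.3928 N/mm
U = ½kδ² = 0.5 × 3.3928 × 49.2² = 4106.4 N·mm = 4.1064 J

4.11 J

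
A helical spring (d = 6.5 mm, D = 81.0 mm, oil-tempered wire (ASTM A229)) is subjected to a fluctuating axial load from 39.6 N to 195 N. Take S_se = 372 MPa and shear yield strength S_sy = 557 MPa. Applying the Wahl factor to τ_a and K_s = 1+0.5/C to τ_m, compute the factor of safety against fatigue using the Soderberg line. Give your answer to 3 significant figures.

2.95

C = D/d = 81.0/6.5 = 12.4615; K_W = (4C−1)/(4C−4)+0.615/C = 1.1148; K_s = 1+0.5/C = 1.0401
F_a = (F_max−F_min)/2 = 77.7 N; F_m = (F_max+F_min)/2 = 117.3 N
τ_a = K_W·8F_aD/(πd³) = 1.1148 × 58.359 = 65.058 MPa
τ_m = K_s·8F_mD/(πd³) = 1.0401 × 88.101 = 91.636 MPa
Soderberg: 1/n_f = τ_a/S_se + τ_m/S_sy = 65.058/372 + 91.636/557 = 0.17489 + 0.16452 = 0.3394
n_f = 1/0.3394 = 2.946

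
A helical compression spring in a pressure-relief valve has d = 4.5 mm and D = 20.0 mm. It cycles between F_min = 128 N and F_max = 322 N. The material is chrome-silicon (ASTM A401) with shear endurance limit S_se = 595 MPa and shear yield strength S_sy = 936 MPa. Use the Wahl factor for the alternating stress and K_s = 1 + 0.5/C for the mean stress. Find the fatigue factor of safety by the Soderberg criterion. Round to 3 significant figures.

3.66

C = D/d = 20.0/4.5 = 4.4444; K_W = (4C−1)/(4C−4)+0.615/C = 1.3561; K_s = 1+0.5/C = 1.1125
F_a = (F_max−F_min)/2 = 97 N; F_m = (F_max+F_min)/2 = 225 N
τ_a = K_W·8F_aD/(πd³) = 1.3561 × 54.213 = 73.519 MPa
τ_m = K_s·8F_mD/(πd³) = 1.1125 × 125.75 = 139.9 MPa
Soderberg: 1/n_f = τ_a/S_se + τ_m/S_sy = 73.519/595 + 139.9/936 = 0.12356 + 0.14946 = 0.27303
n_f = 1/0.27303 = 3.663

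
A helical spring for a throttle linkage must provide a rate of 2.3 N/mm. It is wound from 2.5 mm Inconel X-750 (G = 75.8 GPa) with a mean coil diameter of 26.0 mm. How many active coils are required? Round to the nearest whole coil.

N_a = Gd⁴/(8D³k) = (75.8×10³ × 2.5⁴)/(8 × 26.0³ × 2.3)
    = 2.96094e+06 / 323398 = 9.156 → 9 coils

9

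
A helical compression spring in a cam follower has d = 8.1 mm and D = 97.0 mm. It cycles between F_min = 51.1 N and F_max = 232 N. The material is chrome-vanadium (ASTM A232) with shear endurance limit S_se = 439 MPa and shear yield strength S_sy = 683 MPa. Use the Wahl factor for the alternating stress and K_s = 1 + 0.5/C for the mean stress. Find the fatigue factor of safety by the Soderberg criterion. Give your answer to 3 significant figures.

C = D/d = 97.0/8.1 = 11.9753; K_W = (4C−1)/(4C−4)+0.615/C = 1.1197; K_s = 1+0.5/C = 1.0418
F_a = (F_max−F_min)/2 = 90.45 N; F_m = (F_max+F_min)/2 = 141.55 N
τ_a = K_W·8F_aD/(πd³) = 1.1197 × 42.04 = 47.072 MPa
τ_m = K_s·8F_mD/(πd³) = 1.0418 × 65.791 = 68.538 MPa
Soderberg: 1/n_f = τ_a/S_se + τ_m/S_sy = 47.072/439 + 68.538/683 = 0.10723 + 0.10035 = 0.20757
n_f = 1/0.20757 = 4.818

4.82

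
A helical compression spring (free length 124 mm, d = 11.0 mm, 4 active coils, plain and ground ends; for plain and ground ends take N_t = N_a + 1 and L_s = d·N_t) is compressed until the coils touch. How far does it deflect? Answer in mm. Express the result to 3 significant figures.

69.0 mm

N_t = 5; L_s = 11.0·5 = 55 mm
δ_solid = L₀ − L_s = 124 − 55 = 69 mm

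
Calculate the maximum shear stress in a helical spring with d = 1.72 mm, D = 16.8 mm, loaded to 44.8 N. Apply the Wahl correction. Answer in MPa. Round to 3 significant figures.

Spring index C = D/d = 16.8/1.72 = 9.7674
K_W = (4C−1)/(4C−4) + 0.615/C = 38.070/35.070 + 0.0630 = 1.1485
τ₀ = 8FD/(πd³) = 8·44.8·16.8/(π·1.72³) = 6021.12/15.986 = 376.65 MPa
τ_max = K·τ₀ = 1.1485 × 376.65 = 432.59 MPa

433 MPa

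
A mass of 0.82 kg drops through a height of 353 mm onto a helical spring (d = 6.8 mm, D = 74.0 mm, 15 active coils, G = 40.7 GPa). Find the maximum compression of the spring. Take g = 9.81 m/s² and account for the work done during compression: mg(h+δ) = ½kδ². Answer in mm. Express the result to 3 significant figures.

k = Gd⁴/(8D³N_a) = (40.7×10³)(6.8⁴)/(8·74.0³·15) = 1.7896 N/mm
W = mg = 0.82 × 9.81 = 8.0442 N
½kδ² − Wδ − Wh = 0 → δ = (W + √(W² + 2kWh))/k
δ = (8.0442 + √(64.709 + 10163.5))/1.7896 = (8.0442 + 101.13)/1.7896 = 61.008 mm

61.0 mm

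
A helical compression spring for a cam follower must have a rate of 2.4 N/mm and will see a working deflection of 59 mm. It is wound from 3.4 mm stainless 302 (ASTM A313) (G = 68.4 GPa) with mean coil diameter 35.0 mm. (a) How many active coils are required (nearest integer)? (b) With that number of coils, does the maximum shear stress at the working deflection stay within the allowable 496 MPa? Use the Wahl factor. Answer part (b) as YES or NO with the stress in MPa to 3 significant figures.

(a) 11 coils; (b) YES, τ_max = 370 MPa

N_a = Gd⁴/(8D³k) = (68.4×10³)(3.4⁴)/(8·35.0³·2.4) = 11.1 → N_a = 11
Actual rate k = Gd⁴/(8D³·11) = 2.4226 N/mm
Working load F = kδ = 2.4226·59 = 142.93 N
C = 35.0/3.4 = 10.2941; K_W = (4C−1)/(4C−4)+0.615/C = 1.1404
τ_max = K_W·8FD/(πd³) = 1.1404·324.12 = 369.64 MPa
τ_max ≤ 496 MPa → acceptable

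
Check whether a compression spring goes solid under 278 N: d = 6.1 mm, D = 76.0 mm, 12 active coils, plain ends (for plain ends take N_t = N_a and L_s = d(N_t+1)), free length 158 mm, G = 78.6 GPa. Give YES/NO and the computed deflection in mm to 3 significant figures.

k = Gd⁴/(8D³N_a) = (78.6×10³)(6.1⁴)/(8·76.0³·12) = 2.5824 N/mm
N_t = 12; L_s = 6.1·13 = 79.3 mm; δ_solid = L₀ − L_s = 158 − 79.3 = 78.7 mm
δ = F/k = 278/2.5824 = 107.65 mm
δ ≥ δ_solid → spring goes solid

YES, δ = 108 mm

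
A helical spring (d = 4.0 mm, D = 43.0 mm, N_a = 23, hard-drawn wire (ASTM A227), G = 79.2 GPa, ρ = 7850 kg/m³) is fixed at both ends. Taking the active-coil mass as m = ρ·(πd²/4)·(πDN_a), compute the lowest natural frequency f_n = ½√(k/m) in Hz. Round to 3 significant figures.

33.6 Hz

k = Gd⁴/(8D³N_a) = (79.2×10³)(4.0⁴)/(8·43.0³·23) = 1.3859 N/mm = 1385.9 N/m
Wire length L = πDN_a = π·43.0·23 = 3107 mm
m = ρ·(πd²/4)·L = 7850 × 12.566×10⁻⁶ m² × 3.107 m = 0.3065 kg
f_n = ½√(k/m) = 0.5·√(1385.9/0.3065) = 0.5·√(4521.9) = 33.622 Hz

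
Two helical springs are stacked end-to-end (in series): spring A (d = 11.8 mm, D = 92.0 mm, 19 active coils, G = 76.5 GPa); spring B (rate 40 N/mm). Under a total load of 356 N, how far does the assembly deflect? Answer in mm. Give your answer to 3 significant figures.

k_A = Gd⁴/(8D³N_a) = (76.5×10³)(11.8⁴)/(8·92.0³·19) = 12.531 N/mm
Series: 1/k_eq = 1/12.531 + 1/40 = 0.1048; k_eq = 9.5417 N/mm
δ = F/k_eq = 356/9.5417 = 37.31 mm

37.3 mm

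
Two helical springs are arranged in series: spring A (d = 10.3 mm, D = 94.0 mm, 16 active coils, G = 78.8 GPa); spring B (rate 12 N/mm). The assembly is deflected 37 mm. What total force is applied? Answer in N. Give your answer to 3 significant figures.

182 N

k_A = Gd⁴/(8D³N_a) = (78.8×10³)(10.3⁴)/(8·94.0³·16) = 8.3422 N/mm
Series: 1/k_eq = 1/8.3422 + 1/12 = 0.20321; k_eq = 4.9211 N/mm
F = k_eq·δ = 4.9211·37 = 182.08 N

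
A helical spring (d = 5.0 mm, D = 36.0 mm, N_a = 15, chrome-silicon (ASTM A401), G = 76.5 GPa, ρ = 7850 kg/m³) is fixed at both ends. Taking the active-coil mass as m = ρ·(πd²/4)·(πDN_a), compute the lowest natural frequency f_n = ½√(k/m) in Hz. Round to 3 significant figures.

k = Gd⁴/(8D³N_a) = (76.5×10³)(5.0⁴)/(8·36.0³·15) = 8.5399 N/mm = 8539.9 N/m
Wire length L = πDN_a = π·36.0·15 = 1696.5 mm
m = ρ·(πd²/4)·L = 7850 × 19.635×10⁻⁶ m² × 1.6965 m = 0.26148 kg
f_n = ½√(k/m) = 0.5·√(8539.9/0.26148) = 0.5·√(32659) = 90.36 Hz

90.4 Hz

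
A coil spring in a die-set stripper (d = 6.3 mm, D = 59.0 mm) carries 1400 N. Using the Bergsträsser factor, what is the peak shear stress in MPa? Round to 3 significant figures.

Spring index C = D/d = 59.0/6.3 = 9.3651
K_B = (4C+2)/(4C−3) = 39.460/34.460 = 1.1451
τ₀ = 8FD/(πd³) = 8·1400·59.0/(π·6.3³) = 660800/785.55 = 841.2 MPa
τ_max = K·τ₀ = 1.1451 × 841.2 = 963.25 MPa

963 MPa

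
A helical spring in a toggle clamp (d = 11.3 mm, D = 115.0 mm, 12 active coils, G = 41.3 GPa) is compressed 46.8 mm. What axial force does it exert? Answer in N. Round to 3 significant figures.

k = Gd⁴/(8D³N_a) = (41.3×10³)(11.3⁴)/(8·115.0³·12) = 4.6121 N/mm
F = k·δ = 4.6121 × 46.8 = 215.85 N

216 N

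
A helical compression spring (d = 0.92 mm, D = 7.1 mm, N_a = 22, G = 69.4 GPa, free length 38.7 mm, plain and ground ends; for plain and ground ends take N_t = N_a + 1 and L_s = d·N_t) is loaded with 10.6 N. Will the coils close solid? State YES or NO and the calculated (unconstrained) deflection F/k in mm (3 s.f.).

k = Gd⁴/(8D³N_a) = (69.4×10³)(0.92⁴)/(8·7.1³·22) = 0.78927 N/mm
N_t = 23; L_s = 0.92·23 = 21.16 mm; δ_solid = L₀ − L_s = 38.7 − 21.16 = 17.54 mm
δ = F/k = 10.6/0.78927 = 13.43 mm
δ < δ_solid → spring does not go solid

NO, δ = 13.4 mm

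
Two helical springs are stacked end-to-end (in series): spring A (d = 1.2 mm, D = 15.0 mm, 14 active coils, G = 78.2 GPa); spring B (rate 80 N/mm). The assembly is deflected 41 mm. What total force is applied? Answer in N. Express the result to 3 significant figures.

17.5 N

k_A = Gd⁴/(8D³N_a) = (78.2×10³)(1.2⁴)/(8·15.0³·14) = 0.42898 N/mm
Series: 1/k_eq = 1/0.42898 + 1/80 = 2.3436; k_eq = 0.42669 N/mm
F = k_eq·δ = 0.42669·41 = 17.494 N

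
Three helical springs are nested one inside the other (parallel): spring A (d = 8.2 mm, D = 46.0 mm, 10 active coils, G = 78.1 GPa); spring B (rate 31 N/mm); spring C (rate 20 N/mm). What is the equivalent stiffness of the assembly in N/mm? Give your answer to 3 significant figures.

k_A = Gd⁴/(8D³N_a) = (78.1×10³)(8.2⁴)/(8·46.0³·10) = 45.346 N/mm
Parallel: k_eq = 45.346 + 31 + 20 = 96.346 N/mm

96.3 N/mm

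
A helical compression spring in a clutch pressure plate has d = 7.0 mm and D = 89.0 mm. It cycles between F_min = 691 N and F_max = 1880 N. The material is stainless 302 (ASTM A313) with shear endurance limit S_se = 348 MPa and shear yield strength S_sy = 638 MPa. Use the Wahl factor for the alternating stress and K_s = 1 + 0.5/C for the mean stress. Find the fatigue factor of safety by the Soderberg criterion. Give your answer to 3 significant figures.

0.379

C = D/d = 89.0/7.0 = 12.7143; K_W = (4C−1)/(4C−4)+0.615/C = 1.1124; K_s = 1+0.5/C = 1.0393
F_a = (F_max−F_min)/2 = 594.5 N; F_m = (F_max+F_min)/2 = 1285.5 N
τ_a = K_W·8F_aD/(πd³) = 1.1124 × 392.81 = 436.97 MPa
τ_m = K_s·8F_mD/(πd³) = 1.0393 × 849.39 = 882.79 MPa
Soderberg: 1/n_f = τ_a/S_se + τ_m/S_sy = 436.97/348 + 882.79/638 = 1.25565 + 1.38369 = 2.6393
n_f = 1/2.6393 = 0.3789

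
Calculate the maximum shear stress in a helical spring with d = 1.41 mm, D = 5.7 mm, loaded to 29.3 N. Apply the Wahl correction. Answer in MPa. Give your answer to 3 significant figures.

Spring index C = D/d = 5.7/1.41 = 4.0426
K_W = (4C−1)/(4C−4) + 0.615/C = 15.170/12.170 + 0.1521 = 1.3986
τ₀ = 8FD/(πd³) = 8·29.3·5.7/(π·1.41³) = 1336.08/8.8066 = 151.71 MPa
τ_max = K·τ₀ = 1.3986 × 151.71 = 212.19 MPa

212 MPa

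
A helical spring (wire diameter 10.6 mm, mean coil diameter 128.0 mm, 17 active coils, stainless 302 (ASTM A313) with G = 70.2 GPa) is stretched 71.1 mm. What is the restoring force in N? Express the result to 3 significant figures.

221 N

k = Gd⁴/(8D³N_a) = (70.2×10³)(10.6⁴)/(8·128.0³·17) = 3.1074 N/mm
F = k·δ = 3.1074 × 71.1 = 220.93 N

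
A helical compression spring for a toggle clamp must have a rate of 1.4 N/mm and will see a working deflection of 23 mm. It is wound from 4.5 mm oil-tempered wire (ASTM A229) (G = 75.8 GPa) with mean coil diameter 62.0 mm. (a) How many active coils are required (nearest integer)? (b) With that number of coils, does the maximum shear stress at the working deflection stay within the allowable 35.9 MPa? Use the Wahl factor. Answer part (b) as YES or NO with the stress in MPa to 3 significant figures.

(a) 12 coils; (b) NO, τ_max = 59.7 MPa

N_a = Gd⁴/(8D³k) = (75.8×10³)(4.5⁴)/(8·62.0³·1.4) = 11.64 → N_a = 12
Actual rate k = Gd⁴/(8D³·12) = 1.3585 N/mm
Working load F = kδ = 1.3585·23 = 31.246 N
C = 62.0/4.5 = 13.7778; K_W = (4C−1)/(4C−4)+0.615/C = 1.1033
τ_max = K_W·8FD/(πd³) = 1.1033·54.137 = 59.731 MPa
τ_max > 35.9 MPa → exceeds allowable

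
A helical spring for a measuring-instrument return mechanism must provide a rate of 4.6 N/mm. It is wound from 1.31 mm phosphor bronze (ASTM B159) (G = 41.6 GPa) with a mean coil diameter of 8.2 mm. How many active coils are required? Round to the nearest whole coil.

N_a = Gd⁴/(8D³k) = (41.6×10³ × 1.31⁴)/(8 × 8.2³ × 4.6)
    = 122512 / 20290.3 = 6.038 → 6 coils

6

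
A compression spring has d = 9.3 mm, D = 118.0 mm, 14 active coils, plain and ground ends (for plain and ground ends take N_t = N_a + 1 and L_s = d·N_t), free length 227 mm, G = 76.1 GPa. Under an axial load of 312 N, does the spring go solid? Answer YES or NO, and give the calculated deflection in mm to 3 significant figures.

k = Gd⁴/(8D³N_a) = (76.1×10³)(9.3⁴)/(8·118.0³·14) = 3.0935 N/mm
N_t = 15; L_s = 9.3·15 = 139.5 mm; δ_solid = L₀ − L_s = 227 − 139.5 = 87.5 mm
δ = F/k = 312/3.0935 = 100.86 mm
δ ≥ δ_solid → spring goes solid

YES, δ = 101 mm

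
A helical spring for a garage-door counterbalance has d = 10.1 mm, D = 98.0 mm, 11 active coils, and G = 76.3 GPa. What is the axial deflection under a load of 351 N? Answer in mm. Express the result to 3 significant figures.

36.6 mm

k = Gd⁴/(8D³N_a) = (76.3×10³)(10.1⁴)/(8·98.0³·11) = 9.5863 N/mm
δ = F/k = 351 / 9.5863 = 36.615 mm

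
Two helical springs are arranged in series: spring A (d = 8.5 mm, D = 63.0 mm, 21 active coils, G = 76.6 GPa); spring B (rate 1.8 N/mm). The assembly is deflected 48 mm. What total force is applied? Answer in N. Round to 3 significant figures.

k_A = Gd⁴/(8D³N_a) = (76.6×10³)(8.5⁴)/(8·63.0³·21) = 9.5186 N/mm
Series: 1/k_eq = 1/9.5186 + 1/1.8 = 0.66061; k_eq = 1.5137 N/mm
F = k_eq·δ = 1.5137·48 = 72.66 N

72.7 N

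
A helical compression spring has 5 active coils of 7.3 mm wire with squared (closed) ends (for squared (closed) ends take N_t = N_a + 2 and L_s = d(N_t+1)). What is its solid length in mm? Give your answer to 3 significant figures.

squared (closed) ends: N_t = N_a + 2 = 5 + 2 = 7
L_s = d·(N_t+1) = 7.3 × 8 = 58.4 mm

58.4 mm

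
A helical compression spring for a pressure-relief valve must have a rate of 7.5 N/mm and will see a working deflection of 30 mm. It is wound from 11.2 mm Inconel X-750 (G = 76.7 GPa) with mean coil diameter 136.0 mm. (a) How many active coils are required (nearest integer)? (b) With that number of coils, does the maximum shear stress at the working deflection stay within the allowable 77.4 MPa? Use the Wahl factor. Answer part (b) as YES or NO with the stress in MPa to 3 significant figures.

N_a = Gd⁴/(8D³k) = (76.7×10³)(11.2⁴)/(8·136.0³·7.5) = 7.996 → N_a = 8
Actual rate k = Gd⁴/(8D³·8) = 7.4967 N/mm
Working load F = kδ = 7.4967·30 = 224.9 N
C = 136.0/11.2 = 12.1429; K_W = (4C−1)/(4C−4)+0.615/C = 1.1180
τ_max = K_W·8FD/(πd³) = 1.1180·55.439 = 61.979 MPa
τ_max ≤ 77.4 MPa → acceptable

(a) 8 coils; (b) YES, τ_max = 62.0 MPa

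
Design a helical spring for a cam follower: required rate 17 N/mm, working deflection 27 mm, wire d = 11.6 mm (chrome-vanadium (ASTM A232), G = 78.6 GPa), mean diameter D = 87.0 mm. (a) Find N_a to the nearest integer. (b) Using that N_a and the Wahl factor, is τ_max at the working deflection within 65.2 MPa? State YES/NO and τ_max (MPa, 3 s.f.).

(a) 16 coils; (b) NO, τ_max = 77.5 MPa

N_a = Gd⁴/(8D³k) = (78.6×10³)(11.6⁴)/(8·87.0³·17) = 15.89 → N_a = 16
Actual rate k = Gd⁴/(8D³·16) = 16.884 N/mm
Working load F = kδ = 16.884·27 = 455.88 N
C = 87.0/11.6 = 7.5000; K_W = (4C−1)/(4C−4)+0.615/C = 1.1974
τ_max = K_W·8FD/(πd³) = 1.1974·64.705 = 77.476 MPa
τ_max > 65.2 MPa → exceeds allowable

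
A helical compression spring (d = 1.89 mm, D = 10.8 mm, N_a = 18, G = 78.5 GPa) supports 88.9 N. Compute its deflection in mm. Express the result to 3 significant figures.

16.1 mm

k = Gd⁴/(8D³N_a) = (78.5×10³)(1.89⁴)/(8·10.8³·18) = 5.5218 N/mm
δ = F/k = 88.9 / 5.5218 = 16.1 mm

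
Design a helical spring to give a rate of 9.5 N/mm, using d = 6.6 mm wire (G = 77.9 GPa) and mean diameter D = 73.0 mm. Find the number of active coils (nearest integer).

5

N_a = Gd⁴/(8D³k) = (77.9×10³ × 6.6⁴)/(8 × 73.0³ × 9.5)
    = 1.47813e+08 / 2.95653e+07 = 5 → 5 coils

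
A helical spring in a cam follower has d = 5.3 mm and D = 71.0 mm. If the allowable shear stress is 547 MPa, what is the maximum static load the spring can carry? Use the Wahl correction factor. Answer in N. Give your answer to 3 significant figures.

407 N

C = D/d = 71.0/5.3 = 13.3962
K_W = (4C−1)/(4C−4) + 0.615/C = 52.585/49.585 + 0.0459 = 1.1064
τ_max = K·8FD/(πd³) → F_max = τ_allow·πd³/(8DK)
F_max = 547·π·5.3³/(8·71.0·1.1064) = 2.5584e+05/628.44 = 407.1 N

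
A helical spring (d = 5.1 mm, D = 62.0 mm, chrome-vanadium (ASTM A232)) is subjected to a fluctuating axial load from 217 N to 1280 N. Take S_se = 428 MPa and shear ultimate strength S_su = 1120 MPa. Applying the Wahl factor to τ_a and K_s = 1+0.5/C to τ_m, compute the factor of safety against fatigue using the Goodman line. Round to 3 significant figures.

0.403

C = D/d = 62.0/5.1 = 12.1569; K_W = (4C−1)/(4C−4)+0.615/C = 1.1178; K_s = 1+0.5/C = 1.0411
F_a = (F_max−F_min)/2 = 531.5 N; F_m = (F_max+F_min)/2 = 748.5 N
τ_a = K_W·8F_aD/(πd³) = 1.1178 × 632.59 = 707.12 MPa
τ_m = K_s·8F_mD/(πd³) = 1.0411 × 890.87 = 927.51 MPa
Goodman: 1/n_f = τ_a/S_se + τ_m/S_su = 707.12/428 + 927.51/1120 = 1.65215 + 0.82813 = 2.4803
n_f = 1/2.4803 = 0.4032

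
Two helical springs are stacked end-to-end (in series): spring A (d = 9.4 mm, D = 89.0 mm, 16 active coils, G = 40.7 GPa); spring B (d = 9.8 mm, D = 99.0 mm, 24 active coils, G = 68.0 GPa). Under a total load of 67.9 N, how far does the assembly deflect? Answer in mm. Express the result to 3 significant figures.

k_A = Gd⁴/(8D³N_a) = (40.7×10³)(9.4⁴)/(8·89.0³·16) = 3.5215 N/mm
k_B = Gd⁴/(8D³N_a) = (68.0×10³)(9.8⁴)/(8·99.0³·24) = 3.3667 N/mm
Series: 1/k_eq = 1/3.5215 + 1/3.3667 = 0.581; k_eq = 1.7212 N/mm
δ = F/k_eq = 67.9/1.7212 = 39.45 mm

39.4 mm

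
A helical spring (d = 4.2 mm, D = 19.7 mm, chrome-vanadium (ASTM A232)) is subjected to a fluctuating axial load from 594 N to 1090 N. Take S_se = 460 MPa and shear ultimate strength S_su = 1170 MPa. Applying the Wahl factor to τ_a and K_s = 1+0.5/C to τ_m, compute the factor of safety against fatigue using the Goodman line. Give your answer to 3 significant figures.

0.974

C = D/d = 19.7/4.2 = 4.6905; K_W = (4C−1)/(4C−4)+0.615/C = 1.3343; K_s = 1+0.5/C = 1.1066
F_a = (F_max−F_min)/2 = 248 N; F_m = (F_max+F_min)/2 = 842 N
τ_a = K_W·8F_aD/(πd³) = 1.3343 × 167.92 = 224.07 MPa
τ_m = K_s·8F_mD/(πd³) = 1.1066 × 570.13 = 630.9 MPa
Goodman: 1/n_f = τ_a/S_se + τ_m/S_su = 224.07/460 + 630.9/1170 = 0.48710 + 0.53923 = 1.0263
n_f = 1/1.0263 = 0.9743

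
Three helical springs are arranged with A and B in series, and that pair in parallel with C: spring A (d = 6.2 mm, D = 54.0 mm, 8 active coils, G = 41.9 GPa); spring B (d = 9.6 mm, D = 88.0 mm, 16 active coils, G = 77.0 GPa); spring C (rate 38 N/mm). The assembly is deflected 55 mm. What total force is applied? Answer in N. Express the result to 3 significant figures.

k_A = Gd⁴/(8D³N_a) = (41.9×10³)(6.2⁴)/(8·54.0³·8) = 6.1436 N/mm
k_B = Gd⁴/(8D³N_a) = (77.0×10³)(9.6⁴)/(8·88.0³·16) = 7.4975 N/mm
Springs A,B series: k_AB = 1/(1/6.1436+1/7.4975) = 3.3767 N/mm; parallel with C: k_eq = 3.3767+38 = 41.377 N/mm
F = k_eq·δ = 41.377·55 = 2275.7 N

2280 N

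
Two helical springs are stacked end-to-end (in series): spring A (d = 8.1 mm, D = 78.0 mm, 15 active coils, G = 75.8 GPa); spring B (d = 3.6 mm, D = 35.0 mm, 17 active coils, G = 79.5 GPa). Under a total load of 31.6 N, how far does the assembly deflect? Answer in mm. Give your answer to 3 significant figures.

19.3 mm

k_A = Gd⁴/(8D³N_a) = (75.8×10³)(8.1⁴)/(8·78.0³·15) = 5.7299 N/mm
k_B = Gd⁴/(8D³N_a) = (79.5×10³)(3.6⁴)/(8·35.0³·17) = 2.29 N/mm
Series: 1/k_eq = 1/5.7299 + 1/2.29 = 0.61121; k_eq = 1.6361 N/mm
δ = F/k_eq = 31.6/1.6361 = 19.314 mm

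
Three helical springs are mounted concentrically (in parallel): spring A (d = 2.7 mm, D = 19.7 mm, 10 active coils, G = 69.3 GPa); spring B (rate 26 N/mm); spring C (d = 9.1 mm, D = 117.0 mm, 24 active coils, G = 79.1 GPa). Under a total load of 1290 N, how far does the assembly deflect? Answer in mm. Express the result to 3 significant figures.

k_A = Gd⁴/(8D³N_a) = (69.3×10³)(2.7⁴)/(8·19.7³·10) = 6.0214 N/mm
k_C = Gd⁴/(8D³N_a) = (79.1×10³)(9.1⁴)/(8·117.0³·24) = 1.7639 N/mm
Parallel: k_eq = 6.0214 + 26 + 1.7639 = 33.785 N/mm
δ = F/k_eq = 1290/33.785 = 38.182 mm

38.2 mm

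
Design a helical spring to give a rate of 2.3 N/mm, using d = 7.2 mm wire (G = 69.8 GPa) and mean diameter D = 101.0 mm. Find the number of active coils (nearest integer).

10

N_a = Gd⁴/(8D³k) = (69.8×10³ × 7.2⁴)/(8 × 101.0³ × 2.3)
    = 1.8758e+08 / 1.89575e+07 = 9.895 → 10 coils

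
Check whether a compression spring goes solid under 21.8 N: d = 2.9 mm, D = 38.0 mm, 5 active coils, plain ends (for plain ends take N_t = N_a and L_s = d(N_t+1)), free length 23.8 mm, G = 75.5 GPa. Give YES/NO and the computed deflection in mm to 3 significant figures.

k = Gd⁴/(8D³N_a) = (75.5×10³)(2.9⁴)/(8·38.0³·5) = 2.4329 N/mm
N_t = 5; L_s = 2.9·6 = 17.4 mm; δ_solid = L₀ − L_s = 23.8 − 17.4 = 6.4 mm
δ = F/k = 21.8/2.4329 = 8.9604 mm
δ ≥ δ_solid → spring goes solid

YES, δ = 8.96 mm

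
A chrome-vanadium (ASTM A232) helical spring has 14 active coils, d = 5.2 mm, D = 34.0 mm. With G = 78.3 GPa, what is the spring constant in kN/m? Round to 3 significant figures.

13.0 kN/m

k = Gd⁴/(8D³N_a) = (78.3×10³ × 5.2⁴) / (8 × 34.0³ × 14)
  = 5.725e+07 / 4.40205e+06 = 13.005 N/mm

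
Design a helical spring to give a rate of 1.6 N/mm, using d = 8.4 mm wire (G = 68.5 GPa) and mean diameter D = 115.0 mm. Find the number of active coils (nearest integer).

N_a = Gd⁴/(8D³k) = (68.5×10³ × 8.4⁴)/(8 × 115.0³ × 1.6)
    = 3.41042e+08 / 1.94672e+07 = 17.52 → 18 coils

18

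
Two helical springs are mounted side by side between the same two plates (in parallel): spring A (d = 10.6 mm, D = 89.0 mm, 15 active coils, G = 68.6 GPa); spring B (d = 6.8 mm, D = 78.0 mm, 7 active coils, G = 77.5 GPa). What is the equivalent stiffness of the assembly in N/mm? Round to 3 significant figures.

k_A = Gd⁴/(8D³N_a) = (68.6×10³)(10.6⁴)/(8·89.0³·15) = 10.238 N/mm
k_B = Gd⁴/(8D³N_a) = (77.5×10³)(6.8⁴)/(8·78.0³·7) = 6.2354 N/mm
Parallel: k_eq = 10.238 + 6.2354 = 16.473 N/mm

16.5 N/mm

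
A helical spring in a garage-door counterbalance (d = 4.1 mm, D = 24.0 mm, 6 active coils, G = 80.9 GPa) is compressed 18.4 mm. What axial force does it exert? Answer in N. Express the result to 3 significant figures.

k = Gd⁴/(8D³N_a) = (80.9×10³)(4.1⁴)/(8·24.0³·6) = 34.452 N/mm
F = k·δ = 34.452 × 18.4 = 633.91 N

634 N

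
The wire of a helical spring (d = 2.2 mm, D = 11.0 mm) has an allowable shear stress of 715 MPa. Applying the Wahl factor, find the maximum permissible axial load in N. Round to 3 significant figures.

207 N

C = D/d = 11.0/2.2 = 5.0000
K_W = (4C−1)/(4C−4) + 0.615/C = 19.000/16.000 + 0.1230 = 1.3105
τ_max = K·8FD/(πd³) → F_max = τ_allow·πd³/(8DK)
F_max = 715·π·2.2³/(8·11.0·1.3105) = 23918/115.32 = 207.4 N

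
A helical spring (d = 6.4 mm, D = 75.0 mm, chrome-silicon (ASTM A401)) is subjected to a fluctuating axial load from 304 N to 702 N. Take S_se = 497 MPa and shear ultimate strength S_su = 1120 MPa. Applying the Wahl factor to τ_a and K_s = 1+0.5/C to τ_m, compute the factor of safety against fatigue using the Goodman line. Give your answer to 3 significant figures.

C = D/d = 75.0/6.4 = 11.7188; K_W = (4C−1)/(4C−4)+0.615/C = 1.1225; K_s = 1+0.5/C = 1.0427
F_a = (F_max−F_min)/2 = 199 N; F_m = (F_max+F_min)/2 = 503 N
τ_a = K_W·8F_aD/(πd³) = 1.1225 × 144.98 = 162.74 MPa
τ_m = K_s·8F_mD/(πd³) = 1.0427 × 366.46 = 382.1 MPa
Goodman: 1/n_f = τ_a/S_se + τ_m/S_su = 162.74/497 + 382.1/1120 = 0.32744 + 0.34116 = 0.66859
n_f = 1/0.66859 = 1.496

1.50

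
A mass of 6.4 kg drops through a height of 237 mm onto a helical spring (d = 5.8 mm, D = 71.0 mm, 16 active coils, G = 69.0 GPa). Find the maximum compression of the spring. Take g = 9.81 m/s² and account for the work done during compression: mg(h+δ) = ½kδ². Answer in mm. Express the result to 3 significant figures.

k = Gd⁴/(8D³N_a) = (69.0×10³)(5.8⁴)/(8·71.0³·16) = 1.7044 N/mm
W = mg = 6.4 × 9.81 = 62.784 N
½kδ² − Wδ − Wh = 0 → δ = (W + √(W² + 2kWh))/k
δ = (62.784 + √(3941.8 + 50722.8))/1.7044 = (62.784 + 233.8)/1.7044 = 174.01 mm

174 mm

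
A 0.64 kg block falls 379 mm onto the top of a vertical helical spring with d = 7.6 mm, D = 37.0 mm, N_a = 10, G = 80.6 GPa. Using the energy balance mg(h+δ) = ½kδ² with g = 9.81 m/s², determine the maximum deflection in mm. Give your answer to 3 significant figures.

8.56 mm

k = Gd⁴/(8D³N_a) = (80.6×10³)(7.6⁴)/(8·37.0³·10) = 66.358 N/mm
W = mg = 0.64 × 9.81 = 6.2784 N
½kδ² − Wδ − Wh = 0 → δ = (W + √(W² + 2kWh))/k
δ = (6.2784 + √(39.418 + 315800))/66.358 = (6.2784 + 562)/66.358 = 8.5637 mm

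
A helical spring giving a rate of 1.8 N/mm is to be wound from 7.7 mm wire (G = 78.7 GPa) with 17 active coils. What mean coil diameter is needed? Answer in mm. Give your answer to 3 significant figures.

D = (Gd⁴/(8N_a·k))^(1/3) = (78.7×10³·7.7⁴/(8·17·1.8))^(1/3)
  = (1.13012e+06)^(1/3) = 104.1619 mm

104 mm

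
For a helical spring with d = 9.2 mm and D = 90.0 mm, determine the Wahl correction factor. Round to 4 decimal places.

C = D/d = 90.0/9.2 = 9.7826
K_W = (4C−1)/(4C−4) + 0.615/C = 38.130/35.130 + 0.0629 = 1.1483

1.1483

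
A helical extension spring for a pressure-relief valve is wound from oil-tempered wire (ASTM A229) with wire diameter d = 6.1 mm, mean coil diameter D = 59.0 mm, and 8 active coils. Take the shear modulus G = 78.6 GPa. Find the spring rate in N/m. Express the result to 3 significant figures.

8280 N/m

k = Gd⁴/(8D³N_a) = (78.6×10³ × 6.1⁴) / (8 × 59.0³ × 8)
  = 1.08828e+08 / 1.31443e+07 = 8.2795 N/mm = 8279.5 N/m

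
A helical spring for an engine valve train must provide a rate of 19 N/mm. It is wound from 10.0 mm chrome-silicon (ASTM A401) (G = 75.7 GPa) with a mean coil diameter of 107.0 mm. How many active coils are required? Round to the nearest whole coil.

4

N_a = Gd⁴/(8D³k) = (75.7×10³ × 10.0⁴)/(8 × 107.0³ × 19)
    = 7.57e+08 / 1.86207e+08 = 4.065 → 4 coils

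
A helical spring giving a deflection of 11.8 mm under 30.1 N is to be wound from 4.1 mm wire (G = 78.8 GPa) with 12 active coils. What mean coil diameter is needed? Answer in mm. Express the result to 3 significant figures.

Required rate k = F/δ = 30.1/11.8 = 2.5508 N/mm
D = (Gd⁴/(8N_a·k))^(1/3) = (78.8×10³·4.1⁴/(8·12·2.5508))^(1/3)
  = (90929.7)^(1/3) = 44.9678 mm

45.0 mm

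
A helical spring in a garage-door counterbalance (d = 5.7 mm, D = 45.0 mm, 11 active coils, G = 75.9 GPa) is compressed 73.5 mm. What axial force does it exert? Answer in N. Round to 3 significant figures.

k = Gd⁴/(8D³N_a) = (75.9×10³)(5.7⁴)/(8·45.0³·11) = 9.9913 N/mm
F = k·δ = 9.9913 × 73.5 = 734.36 N

734 N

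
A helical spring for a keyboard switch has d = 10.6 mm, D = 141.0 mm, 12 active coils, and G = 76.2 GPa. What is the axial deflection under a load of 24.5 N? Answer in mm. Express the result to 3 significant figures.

k = Gd⁴/(8D³N_a) = (76.2×10³)(10.6⁴)/(8·141.0³·12) = 3.5748 N/mm
δ = F/k = 24.5 / 3.5748 = 6.8536 mm

6.85 mm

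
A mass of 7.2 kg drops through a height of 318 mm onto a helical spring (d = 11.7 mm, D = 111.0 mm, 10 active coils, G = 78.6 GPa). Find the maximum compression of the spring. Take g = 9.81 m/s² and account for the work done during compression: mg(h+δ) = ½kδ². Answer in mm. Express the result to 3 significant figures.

k = Gd⁴/(8D³N_a) = (78.6×10³)(11.7⁴)/(8·111.0³·10) = 13.462 N/mm
W = mg = 7.2 × 9.81 = 70.632 N
½kδ² − Wδ − Wh = 0 → δ = (W + √(W² + 2kWh))/k
δ = (70.632 + √(4988.9 + 604736))/13.462 = (70.632 + 780.85)/13.462 = 63.251 mm

63.3 mm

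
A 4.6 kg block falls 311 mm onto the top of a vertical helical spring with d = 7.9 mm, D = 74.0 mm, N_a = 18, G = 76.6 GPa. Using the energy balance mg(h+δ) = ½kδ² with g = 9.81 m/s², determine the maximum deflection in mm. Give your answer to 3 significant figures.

83.4 mm

k = Gd⁴/(8D³N_a) = (76.6×10³)(7.9⁴)/(8·74.0³·18) = 5.113 N/mm
W = mg = 4.6 × 9.81 = 45.126 N
½kδ² − Wδ − Wh = 0 → δ = (W + √(W² + 2kWh))/k
δ = (45.126 + √(2036.4 + 143515))/5.113 = (45.126 + 381.51)/5.113 = 83.441 mm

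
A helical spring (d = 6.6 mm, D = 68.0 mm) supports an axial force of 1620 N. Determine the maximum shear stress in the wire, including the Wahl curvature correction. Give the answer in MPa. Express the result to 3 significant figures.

Spring index C = D/d = 68.0/6.6 = 10.3030
K_W = (4C−1)/(4C−4) + 0.615/C = 40.212/37.212 + 0.0597 = 1.1403
τ₀ = 8FD/(πd³) = 8·1620·68.0/(π·6.6³) = 881280/903.2 = 975.74 MPa
τ_max = K·τ₀ = 1.1403 × 975.74 = 1112.6 MPa

1110 MPa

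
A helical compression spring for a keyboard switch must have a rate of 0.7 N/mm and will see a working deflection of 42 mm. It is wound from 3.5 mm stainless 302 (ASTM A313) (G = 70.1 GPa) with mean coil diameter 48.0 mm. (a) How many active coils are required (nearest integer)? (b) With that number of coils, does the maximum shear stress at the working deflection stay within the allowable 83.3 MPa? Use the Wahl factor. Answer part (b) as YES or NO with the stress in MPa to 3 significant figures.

N_a = Gd⁴/(8D³k) = (70.1×10³)(3.5⁴)/(8·48.0³·0.7) = 16.99 → N_a = 17
Actual rate k = Gd⁴/(8D³·17) = 0.6994 N/mm
Working load F = kδ = 0.6994·42 = 29.375 N
C = 48.0/3.5 = 13.7143; K_W = (4C−1)/(4C−4)+0.615/C = 1.1038
τ_max = K_W·8FD/(πd³) = 1.1038·83.744 = 92.439 MPa
τ_max > 83.3 MPa → exceeds allowable

(a) 17 coils; (b) NO, τ_max = 92.4 MPa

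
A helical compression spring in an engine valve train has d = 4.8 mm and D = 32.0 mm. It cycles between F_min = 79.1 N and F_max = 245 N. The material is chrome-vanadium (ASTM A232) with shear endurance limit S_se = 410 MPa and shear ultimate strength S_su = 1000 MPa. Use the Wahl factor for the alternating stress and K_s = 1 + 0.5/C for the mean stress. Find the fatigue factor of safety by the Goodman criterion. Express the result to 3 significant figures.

3.22

C = D/d = 32.0/4.8 = 6.6667; K_W = (4C−1)/(4C−4)+0.615/C = 1.2246; K_s = 1+0.5/C = 1.0750
F_a = (F_max−F_min)/2 = 82.95 N; F_m = (F_max+F_min)/2 = 162.05 N
τ_a = K_W·8F_aD/(πd³) = 1.2246 × 61.12 = 74.848 MPa
τ_m = K_s·8F_mD/(πd³) = 1.0750 × 119.4 = 128.36 MPa
Goodman: 1/n_f = τ_a/S_se + τ_m/S_su = 74.848/410 + 128.36/1000 = 0.18256 + 0.12836 = 0.31091
n_f = 1/0.31091 = 3.216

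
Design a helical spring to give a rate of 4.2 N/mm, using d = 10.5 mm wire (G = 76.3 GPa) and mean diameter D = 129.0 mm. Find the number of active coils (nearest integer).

N_a = Gd⁴/(8D³k) = (76.3×10³ × 10.5⁴)/(8 × 129.0³ × 4.2)
    = 9.27431e+08 / 7.21288e+07 = 12.86 → 13 coils

13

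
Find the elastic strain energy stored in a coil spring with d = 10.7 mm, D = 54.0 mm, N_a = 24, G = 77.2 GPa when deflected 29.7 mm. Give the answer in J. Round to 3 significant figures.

k = Gd⁴/(8D³N_a) = (77.2×10³)(10.7⁴)/(8·54.0³·24) = 33.471 N/mm
U = ½kδ² = 0.5 × 33.471 × 29.7² = 14762 N·mm = 14.762 J

14.8 J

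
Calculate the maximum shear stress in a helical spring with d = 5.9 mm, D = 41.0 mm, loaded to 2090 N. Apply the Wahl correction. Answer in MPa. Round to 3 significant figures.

1290 MPa

Spring index C = D/d = 41.0/5.9 = 6.9492
K_W = (4C−1)/(4C−4) + 0.615/C = 26.797/23.797 + 0.0885 = 1.2146
τ₀ = 8FD/(πd³) = 8·2090·41.0/(π·5.9³) = 685520/645.22 = 1062.5 MPa
τ_max = K·τ₀ = 1.2146 × 1062.5 = 1290.4 MPa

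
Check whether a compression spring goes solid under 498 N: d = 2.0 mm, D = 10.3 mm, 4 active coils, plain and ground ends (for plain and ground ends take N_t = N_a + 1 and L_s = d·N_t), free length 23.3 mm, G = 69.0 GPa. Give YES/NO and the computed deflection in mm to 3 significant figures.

YES, δ = 15.8 mm

k = Gd⁴/(8D³N_a) = (69.0×10³)(2.0⁴)/(8·10.3³·4) = 31.572 N/mm
N_t = 5; L_s = 2.0·5 = 10 mm; δ_solid = L₀ − L_s = 23.3 − 10 = 13.3 mm
δ = F/k = 498/31.572 = 15.773 mm
δ ≥ δ_solid → spring goes solid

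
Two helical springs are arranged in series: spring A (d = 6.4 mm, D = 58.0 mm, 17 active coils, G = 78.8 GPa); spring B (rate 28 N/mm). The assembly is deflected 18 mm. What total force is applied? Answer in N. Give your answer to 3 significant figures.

k_A = Gd⁴/(8D³N_a) = (78.8×10³)(6.4⁴)/(8·58.0³·17) = 4.9822 N/mm
Series: 1/k_eq = 1/4.9822 + 1/28 = 0.23643; k_eq = 4.2296 N/mm
F = k_eq·δ = 4.2296·18 = 76.133 N

76.1 N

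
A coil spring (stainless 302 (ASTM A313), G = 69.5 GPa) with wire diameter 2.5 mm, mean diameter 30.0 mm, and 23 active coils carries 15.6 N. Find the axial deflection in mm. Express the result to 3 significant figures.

28.5 mm

k = Gd⁴/(8D³N_a) = (69.5×10³)(2.5⁴)/(8·30.0³·23) = 0.54647 N/mm
δ = F/k = 15.6 / 0.54647 = 28.547 mm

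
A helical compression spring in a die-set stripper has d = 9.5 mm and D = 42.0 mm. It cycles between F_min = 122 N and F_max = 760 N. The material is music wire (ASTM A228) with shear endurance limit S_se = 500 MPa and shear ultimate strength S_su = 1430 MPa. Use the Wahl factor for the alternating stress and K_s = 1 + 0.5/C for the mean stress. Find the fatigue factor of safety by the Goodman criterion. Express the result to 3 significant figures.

C = D/d = 42.0/9.5 = 4.4211; K_W = (4C−1)/(4C−4)+0.615/C = 1.3583; K_s = 1+0.5/C = 1.1131
F_a = (F_max−F_min)/2 = 319 N; F_m = (F_max+F_min)/2 = 441 N
τ_a = K_W·8F_aD/(πd³) = 1.3583 × 39.793 = 54.053 MPa
τ_m = K_s·8F_mD/(πd³) = 1.1131 × 55.012 = 61.234 MPa
Goodman: 1/n_f = τ_a/S_se + τ_m/S_su = 54.053/500 + 61.234/1430 = 0.10811 + 0.04282 = 0.15093
n_f = 1/0.15093 = 6.626

6.63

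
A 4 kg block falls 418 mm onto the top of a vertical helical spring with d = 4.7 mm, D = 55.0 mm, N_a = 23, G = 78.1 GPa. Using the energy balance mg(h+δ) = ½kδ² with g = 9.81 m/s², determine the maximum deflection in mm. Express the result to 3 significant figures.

197 mm

k = Gd⁴/(8D³N_a) = (78.1×10³)(4.7⁴)/(8·55.0³·23) = 1.2449 N/mm
W = mg = 4 × 9.81 = 39.24 N
½kδ² − Wδ − Wh = 0 → δ = (W + √(W² + 2kWh))/k
δ = (39.24 + √(1539.8 + 40838.7))/1.2449 = (39.24 + 205.86)/1.2449 = 196.88 mm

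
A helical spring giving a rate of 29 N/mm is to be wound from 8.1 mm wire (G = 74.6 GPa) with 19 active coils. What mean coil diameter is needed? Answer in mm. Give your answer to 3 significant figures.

D = (Gd⁴/(8N_a·k))^(1/3) = (74.6×10³·8.1⁴/(8·19·29))^(1/3)
  = (72851.3)^(1/3) = 41.7650 mm

41.8 mm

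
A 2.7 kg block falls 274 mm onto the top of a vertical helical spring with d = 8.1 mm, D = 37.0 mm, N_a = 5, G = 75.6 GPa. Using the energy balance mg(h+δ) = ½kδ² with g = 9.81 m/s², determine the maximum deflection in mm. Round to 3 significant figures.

9.67 mm

k = Gd⁴/(8D³N_a) = (75.6×10³)(8.1⁴)/(8·37.0³·5) = 160.62 N/mm
W = mg = 2.7 × 9.81 = 26.487 N
½kδ² − Wδ − Wh = 0 → δ = (W + √(W² + 2kWh))/k
δ = (26.487 + √(701.56 + 2.33136e+06))/160.62 = (26.487 + 1527.1)/160.62 = 9.6726 mm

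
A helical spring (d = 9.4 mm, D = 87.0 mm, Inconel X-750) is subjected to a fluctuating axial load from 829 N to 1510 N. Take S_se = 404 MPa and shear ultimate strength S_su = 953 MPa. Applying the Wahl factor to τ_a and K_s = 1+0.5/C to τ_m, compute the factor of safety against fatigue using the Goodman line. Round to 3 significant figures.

C = D/d = 87.0/9.4 = 9.2553; K_W = (4C−1)/(4C−4)+0.615/C = 1.1573; K_s = 1+0.5/C = 1.0540
F_a = (F_max−F_min)/2 = 340.5 N; F_m = (F_max+F_min)/2 = 1169.5 N
τ_a = K_W·8F_aD/(πd³) = 1.1573 × 90.822 = 105.11 MPa
τ_m = K_s·8F_mD/(πd³) = 1.0540 × 311.94 = 328.8 MPa
Goodman: 1/n_f = τ_a/S_se + τ_m/S_su = 105.11/404 + 328.8/953 = 0.26017 + 0.34501 = 0.60518
n_f = 1/0.60518 = 1.652

1.65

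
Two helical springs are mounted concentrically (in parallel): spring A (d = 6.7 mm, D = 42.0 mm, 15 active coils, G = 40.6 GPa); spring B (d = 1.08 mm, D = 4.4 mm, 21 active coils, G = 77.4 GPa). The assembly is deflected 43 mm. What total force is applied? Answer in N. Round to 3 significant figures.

712 N

k_A = Gd⁴/(8D³N_a) = (40.6×10³)(6.7⁴)/(8·42.0³·15) = 9.2023 N/mm
k_B = Gd⁴/(8D³N_a) = (77.4×10³)(1.08⁴)/(8·4.4³·21) = 7.3582 N/mm
Parallel: k_eq = 9.2023 + 7.3582 = 16.56 N/mm
F = k_eq·δ = 16.56·43 = 712.1 N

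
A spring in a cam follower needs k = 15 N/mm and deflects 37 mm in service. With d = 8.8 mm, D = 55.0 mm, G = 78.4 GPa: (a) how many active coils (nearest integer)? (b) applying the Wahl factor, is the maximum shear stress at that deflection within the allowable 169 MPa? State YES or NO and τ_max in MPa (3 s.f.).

(a) 24 coils; (b) YES, τ_max = 139 MPa

N_a = Gd⁴/(8D³k) = (78.4×10³)(8.8⁴)/(8·55.0³·15) = 23.55 → N_a = 24
Actual rate k = Gd⁴/(8D³·24) = 14.718 N/mm
Working load F = kδ = 14.718·37 = 544.58 N
C = 55.0/8.8 = 6.2500; K_W = (4C−1)/(4C−4)+0.615/C = 1.2413
τ_max = K_W·8FD/(πd³) = 1.2413·111.92 = 138.92 MPa
τ_max ≤ 169 MPa → acceptable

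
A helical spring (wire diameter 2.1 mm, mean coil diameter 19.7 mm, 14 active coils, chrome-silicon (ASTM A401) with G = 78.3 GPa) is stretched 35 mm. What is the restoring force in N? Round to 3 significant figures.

k = Gd⁴/(8D³N_a) = (78.3×10³)(2.1⁴)/(8·19.7³·14) = 1.7784 N/mm
F = k·δ = 1.7784 × 35 = 62.243 N

62.2 N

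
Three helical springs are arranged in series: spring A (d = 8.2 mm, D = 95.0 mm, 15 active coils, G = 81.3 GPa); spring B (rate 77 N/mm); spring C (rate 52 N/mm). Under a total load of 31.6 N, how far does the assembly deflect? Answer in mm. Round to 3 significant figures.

9.86 mm

k_A = Gd⁴/(8D³N_a) = (81.3×10³)(8.2⁴)/(8·95.0³·15) = 3.5727 N/mm
Series: 1/k_eq = 1/3.5727 + 1/77 + 1/52 = 0.31212; k_eq = 3.2039 N/mm
δ = F/k_eq = 31.6/3.2039 = 9.863 mm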